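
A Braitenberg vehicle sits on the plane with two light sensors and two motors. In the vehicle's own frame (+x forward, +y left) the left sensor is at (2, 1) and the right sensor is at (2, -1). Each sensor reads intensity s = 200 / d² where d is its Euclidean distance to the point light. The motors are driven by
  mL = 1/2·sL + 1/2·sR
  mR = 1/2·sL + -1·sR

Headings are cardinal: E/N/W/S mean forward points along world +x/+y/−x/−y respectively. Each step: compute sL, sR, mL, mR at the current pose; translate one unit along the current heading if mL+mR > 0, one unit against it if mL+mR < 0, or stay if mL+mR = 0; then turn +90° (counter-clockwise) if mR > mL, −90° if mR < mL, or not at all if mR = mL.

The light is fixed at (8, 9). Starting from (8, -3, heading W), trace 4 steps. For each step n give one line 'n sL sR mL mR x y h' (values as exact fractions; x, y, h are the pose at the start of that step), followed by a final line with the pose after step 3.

0 200/173 8/5 1192/865 -884/865 8 -3 W
1 25/13 2 51/26 -27/26 7 -3 N
2 200/101 40/29 4920/2929 -1140/2929 7 -2 E
3 20/17 20/17 20/17 -10/17 8 -2 S
final 8 -3 W

n=0: pose=(8,-3,W); sL=200/173, sR=8/5; mL=1192/865, mR=-884/865; mL+mR=308/865 → advance +1; mR−mL=-12/5 → turn -1·90°
n=1: pose=(7,-3,N); sL=25/13, sR=2; mL=51/26, mR=-27/26; mL+mR=12/13 → advance +1; mR−mL=-3 → turn -1·90°
n=2: pose=(7,-2,E); sL=200/101, sR=40/29; mL=4920/2929, mR=-1140/2929; mL+mR=3780/2929 → advance +1; mR−mL=-60/29 → turn -1·90°
n=3: pose=(8,-2,S); sL=20/17, sR=20/17; mL=20/17, mR=-10/17; mL+mR=10/17 → advance +1; mR−mL=-30/17 → turn -1·90°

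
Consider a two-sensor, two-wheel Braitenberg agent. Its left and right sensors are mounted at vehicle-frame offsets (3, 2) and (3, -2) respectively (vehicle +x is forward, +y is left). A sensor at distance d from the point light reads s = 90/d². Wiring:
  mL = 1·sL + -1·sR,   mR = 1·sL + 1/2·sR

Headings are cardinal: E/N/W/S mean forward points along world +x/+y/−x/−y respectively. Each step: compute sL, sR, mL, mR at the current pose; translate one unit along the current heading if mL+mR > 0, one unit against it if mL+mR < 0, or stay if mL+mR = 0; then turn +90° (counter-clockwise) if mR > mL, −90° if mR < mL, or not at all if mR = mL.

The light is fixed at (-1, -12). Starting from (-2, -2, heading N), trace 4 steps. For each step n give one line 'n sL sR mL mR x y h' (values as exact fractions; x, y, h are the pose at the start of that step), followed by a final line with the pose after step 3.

0 45/89 9/17 -36/1513 2331/3026 -2 -2 N
1 90/97 18/37 1584/3589 4203/3589 -2 -1 W
2 45/32 9/8 9/32 63/32 -3 -1 S
3 18/29 18/13 -288/377 495/377 -3 -2 E
final -2 -2 N

n=0: pose=(-2,-2,N); sL=45/89, sR=9/17; mL=-36/1513, mR=2331/3026; mL+mR=2259/3026 → advance +1; mR−mL=27/34 → turn +1·90°
n=1: pose=(-2,-1,W); sL=90/97, sR=18/37; mL=1584/3589, mR=4203/3589; mL+mR=5787/3589 → advance +1; mR−mL=27/37 → turn +1·90°
n=2: pose=(-3,-1,S); sL=45/32, sR=9/8; mL=9/32, mR=63/32; mL+mR=9/4 → advance +1; mR−mL=27/16 → turn +1·90°
n=3: pose=(-3,-2,E); sL=18/29, sR=18/13; mL=-288/377, mR=495/377; mL+mR=207/377 → advance +1; mR−mL=27/13 → turn +1·90°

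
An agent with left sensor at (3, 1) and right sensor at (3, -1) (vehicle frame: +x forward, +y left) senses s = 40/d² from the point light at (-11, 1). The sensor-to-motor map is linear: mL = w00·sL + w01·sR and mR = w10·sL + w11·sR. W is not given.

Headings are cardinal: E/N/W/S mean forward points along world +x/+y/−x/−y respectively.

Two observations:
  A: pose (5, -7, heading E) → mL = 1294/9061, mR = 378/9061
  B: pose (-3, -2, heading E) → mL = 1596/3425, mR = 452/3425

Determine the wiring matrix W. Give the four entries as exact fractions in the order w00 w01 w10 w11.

obs A: pose=(5,-7,E) → sL=4/41, sR=20/221, mL=1294/9061, mR=378/9061
obs B: pose=(-3,-2,E) → sL=8/25, sR=40/137, mL=1596/3425, mR=452/3425
sensor matrix S = [[4/41, 20/221], [8/25, 40/137]]; det S = -2944/6206785
solve [mL_A; mL_B] = S·[w00; w01] and [mR_A; mR_B] = S·[w10; w11]:
  w00 = 1, w01 = 1/2, w10 = -1/2, w11 = 1

1 1/2 -1/2 1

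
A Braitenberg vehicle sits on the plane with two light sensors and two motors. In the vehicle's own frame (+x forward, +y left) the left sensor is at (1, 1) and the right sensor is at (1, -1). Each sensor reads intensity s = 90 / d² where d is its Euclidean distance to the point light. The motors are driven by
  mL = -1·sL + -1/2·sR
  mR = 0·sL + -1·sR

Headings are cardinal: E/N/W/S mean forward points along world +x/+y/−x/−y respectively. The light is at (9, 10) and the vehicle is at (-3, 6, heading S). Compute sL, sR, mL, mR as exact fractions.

45/73 45/97 -12015/14162 -45/97

left sensor world pos  = (-2, 5); dL² = 146
right sensor world pos = (-4, 5); dR² = 194
sL = 90/146 = 45/73
sR = 90/194 = 45/97
mL = -1·sL + -1/2·sR = -12015/14162
mR = 0·sL + -1·sR = -45/97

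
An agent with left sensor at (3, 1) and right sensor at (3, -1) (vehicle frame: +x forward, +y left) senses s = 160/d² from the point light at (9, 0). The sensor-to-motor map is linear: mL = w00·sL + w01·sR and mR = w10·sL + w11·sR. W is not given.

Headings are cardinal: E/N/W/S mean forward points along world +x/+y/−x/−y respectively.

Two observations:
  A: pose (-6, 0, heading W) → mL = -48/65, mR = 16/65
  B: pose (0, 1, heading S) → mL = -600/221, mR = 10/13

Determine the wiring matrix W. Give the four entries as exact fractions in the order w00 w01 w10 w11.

obs A: pose=(-6,0,W) → sL=32/65, sR=32/65, mL=-48/65, mR=16/65
obs B: pose=(0,1,S) → sL=40/17, sR=20/13, mL=-600/221, mR=10/13
sensor matrix S = [[32/65, 32/65], [40/17, 20/13]]; det S = -1152/2873
solve [mL_A; mL_B] = S·[w00; w01] and [mR_A; mR_B] = S·[w10; w11]:
  w00 = -1/2, w01 = -1, w10 = 0, w11 = 1/2

-1/2 -1 0 1/2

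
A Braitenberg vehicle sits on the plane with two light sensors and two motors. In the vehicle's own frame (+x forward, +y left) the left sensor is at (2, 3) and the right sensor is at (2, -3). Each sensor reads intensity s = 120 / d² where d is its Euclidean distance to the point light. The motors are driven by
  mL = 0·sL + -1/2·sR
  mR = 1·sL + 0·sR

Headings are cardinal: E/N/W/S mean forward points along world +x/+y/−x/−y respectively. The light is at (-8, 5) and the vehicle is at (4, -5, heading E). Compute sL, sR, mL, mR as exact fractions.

24/49 24/73 -12/73 24/49

left sensor world pos  = (6, -2); dL² = 245
right sensor world pos = (6, -8); dR² = 365
sL = 120/245 = 24/49
sR = 120/365 = 24/73
mL = 0·sL + -1/2·sR = -12/73
mR = 1·sL + 0·sR = 24/49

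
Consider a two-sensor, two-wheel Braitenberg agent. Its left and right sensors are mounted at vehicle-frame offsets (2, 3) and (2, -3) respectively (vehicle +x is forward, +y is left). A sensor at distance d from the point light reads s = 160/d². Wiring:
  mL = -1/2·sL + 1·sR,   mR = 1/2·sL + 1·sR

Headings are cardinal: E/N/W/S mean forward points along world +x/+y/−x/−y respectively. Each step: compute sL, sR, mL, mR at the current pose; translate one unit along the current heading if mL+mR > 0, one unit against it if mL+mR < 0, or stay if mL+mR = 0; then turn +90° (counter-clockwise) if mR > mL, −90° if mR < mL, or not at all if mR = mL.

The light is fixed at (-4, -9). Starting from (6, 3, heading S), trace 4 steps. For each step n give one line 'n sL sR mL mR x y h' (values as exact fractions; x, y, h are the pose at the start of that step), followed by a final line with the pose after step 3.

0 160/269 160/149 31120/40081 54960/40081 6 3 S
1 8/17 10/13 118/221 222/221 6 2 E
2 160/233 32/73 1616/17009 13296/17009 7 2 N
3 80/81 80/153 40/1377 1400/1377 7 3 W
final 6 3 S

n=0: pose=(6,3,S); sL=160/269, sR=160/149; mL=31120/40081, mR=54960/40081; mL+mR=320/149 → advance +1; mR−mL=160/269 → turn +1·90°
n=1: pose=(6,2,E); sL=8/17, sR=10/13; mL=118/221, mR=222/221; mL+mR=20/13 → advance +1; mR−mL=8/17 → turn +1·90°
n=2: pose=(7,2,N); sL=160/233, sR=32/73; mL=1616/17009, mR=13296/17009; mL+mR=64/73 → advance +1; mR−mL=160/233 → turn +1·90°
n=3: pose=(7,3,W); sL=80/81, sR=80/153; mL=40/1377, mR=1400/1377; mL+mR=160/153 → advance +1; mR−mL=80/81 → turn +1·90°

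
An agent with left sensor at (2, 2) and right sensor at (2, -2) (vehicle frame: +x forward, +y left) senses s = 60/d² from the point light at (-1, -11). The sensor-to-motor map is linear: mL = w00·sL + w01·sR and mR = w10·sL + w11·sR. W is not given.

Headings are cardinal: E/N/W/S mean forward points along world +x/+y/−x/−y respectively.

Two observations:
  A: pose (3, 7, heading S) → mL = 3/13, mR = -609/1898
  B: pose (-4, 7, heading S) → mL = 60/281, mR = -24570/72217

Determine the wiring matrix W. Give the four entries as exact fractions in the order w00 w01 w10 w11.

obs A: pose=(3,7,S) → sL=15/73, sR=3/13, mL=3/13, mR=-609/1898
obs B: pose=(-4,7,S) → sL=60/257, sR=60/281, mL=60/281, mR=-24570/72217
sensor matrix S = [[15/73, 3/13], [60/257, 60/281]]; det S = -685440/68533933
solve [mL_A; mL_B] = S·[w00; w01] and [mR_A; mR_B] = S·[w10; w11]:
  w00 = 0, w01 = 1, w10 = -1, w11 = -1/2

0 1 -1 -1/2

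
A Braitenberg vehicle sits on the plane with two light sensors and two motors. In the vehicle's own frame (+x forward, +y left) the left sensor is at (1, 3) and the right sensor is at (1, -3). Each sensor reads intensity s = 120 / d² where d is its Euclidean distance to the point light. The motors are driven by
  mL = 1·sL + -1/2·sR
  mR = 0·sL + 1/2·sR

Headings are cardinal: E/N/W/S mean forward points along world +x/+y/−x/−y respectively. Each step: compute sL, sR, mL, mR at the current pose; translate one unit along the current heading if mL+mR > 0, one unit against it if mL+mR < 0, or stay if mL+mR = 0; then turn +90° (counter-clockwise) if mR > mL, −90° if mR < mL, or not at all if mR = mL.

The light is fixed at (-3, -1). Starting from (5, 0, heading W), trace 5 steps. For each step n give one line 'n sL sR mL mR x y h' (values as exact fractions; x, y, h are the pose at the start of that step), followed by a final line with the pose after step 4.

0 120/53 24/13 924/689 12/13 5 0 W
1 6 15/13 141/26 15/26 4 0 N
2 120/89 24/13 492/1157 12/13 4 1 E
3 60/17 12/13 678/221 6/13 5 1 N
4 40/39 40/27 100/351 20/27 5 2 E
final 6 2 N

n=0: pose=(5,0,W); sL=120/53, sR=24/13; mL=924/689, mR=12/13; mL+mR=120/53 → advance +1; mR−mL=-288/689 → turn -1·90°
n=1: pose=(4,0,N); sL=6, sR=15/13; mL=141/26, mR=15/26; mL+mR=6 → advance +1; mR−mL=-63/13 → turn -1·90°
n=2: pose=(4,1,E); sL=120/89, sR=24/13; mL=492/1157, mR=12/13; mL+mR=120/89 → advance +1; mR−mL=576/1157 → turn +1·90°
n=3: pose=(5,1,N); sL=60/17, sR=12/13; mL=678/221, mR=6/13; mL+mR=60/17 → advance +1; mR−mL=-576/221 → turn -1·90°
n=4: pose=(5,2,E); sL=40/39, sR=40/27; mL=100/351, mR=20/27; mL+mR=40/39 → advance +1; mR−mL=160/351 → turn +1·90°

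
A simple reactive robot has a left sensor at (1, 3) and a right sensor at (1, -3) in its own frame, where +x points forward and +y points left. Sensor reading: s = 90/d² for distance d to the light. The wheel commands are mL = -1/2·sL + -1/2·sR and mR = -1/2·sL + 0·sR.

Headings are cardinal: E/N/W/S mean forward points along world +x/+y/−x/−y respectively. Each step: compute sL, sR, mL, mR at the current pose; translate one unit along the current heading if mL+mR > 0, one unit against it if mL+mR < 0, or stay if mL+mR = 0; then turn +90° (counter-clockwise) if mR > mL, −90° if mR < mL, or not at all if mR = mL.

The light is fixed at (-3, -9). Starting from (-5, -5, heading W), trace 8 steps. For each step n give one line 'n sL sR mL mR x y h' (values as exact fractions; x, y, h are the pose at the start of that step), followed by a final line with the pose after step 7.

0 9 45/29 -153/29 -9/2 -5 -5 W
1 90/13 18/5 -342/65 -45/13 -4 -5 S
2 45/32 45/2 -765/64 -45/64 -4 -4 E
3 90/61 90/37 -4410/2257 -45/61 -5 -4 N
4 9 45/29 -153/29 -9/2 -5 -5 W
5 90/13 18/5 -342/65 -45/13 -4 -5 S
6 45/32 45/2 -765/64 -45/64 -4 -4 E
7 90/61 90/37 -4410/2257 -45/61 -5 -4 N
final -5 -5 W

n=0: pose=(-5,-5,W); sL=9, sR=45/29; mL=-153/29, mR=-9/2; mL+mR=-567/58 → advance -1; mR−mL=45/58 → turn +1·90°
n=1: pose=(-4,-5,S); sL=90/13, sR=18/5; mL=-342/65, mR=-45/13; mL+mR=-567/65 → advance -1; mR−mL=9/5 → turn +1·90°
n=2: pose=(-4,-4,E); sL=45/32, sR=45/2; mL=-765/64, mR=-45/64; mL+mR=-405/32 → advance -1; mR−mL=45/4 → turn +1·90°
n=3: pose=(-5,-4,N); sL=90/61, sR=90/37; mL=-4410/2257, mR=-45/61; mL+mR=-6075/2257 → advance -1; mR−mL=45/37 → turn +1·90°
n=4: pose=(-5,-5,W); sL=9, sR=45/29; mL=-153/29, mR=-9/2; mL+mR=-567/58 → advance -1; mR−mL=45/58 → turn +1·90°
n=5: pose=(-4,-5,S); sL=90/13, sR=18/5; mL=-342/65, mR=-45/13; mL+mR=-567/65 → advance -1; mR−mL=9/5 → turn +1·90°
n=6: pose=(-4,-4,E); sL=45/32, sR=45/2; mL=-765/64, mR=-45/64; mL+mR=-405/32 → advance -1; mR−mL=45/4 → turn +1·90°
n=7: pose=(-5,-4,N); sL=90/61, sR=90/37; mL=-4410/2257, mR=-45/61; mL+mR=-6075/2257 → advance -1; mR−mL=45/37 → turn +1·90°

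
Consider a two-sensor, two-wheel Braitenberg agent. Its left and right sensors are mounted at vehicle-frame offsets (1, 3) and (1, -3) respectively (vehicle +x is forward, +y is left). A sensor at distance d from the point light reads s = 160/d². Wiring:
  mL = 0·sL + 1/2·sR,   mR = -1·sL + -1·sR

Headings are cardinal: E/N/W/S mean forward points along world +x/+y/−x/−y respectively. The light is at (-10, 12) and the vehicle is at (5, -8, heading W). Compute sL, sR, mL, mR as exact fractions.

left sensor world pos  = (4, -11); dL² = 725
right sensor world pos = (4, -5); dR² = 485
sL = 160/725 = 32/145
sR = 160/485 = 32/97
mL = 0·sL + 1/2·sR = 16/97
mR = -1·sL + -1·sR = -7744/14065

32/145 32/97 16/97 -7744/14065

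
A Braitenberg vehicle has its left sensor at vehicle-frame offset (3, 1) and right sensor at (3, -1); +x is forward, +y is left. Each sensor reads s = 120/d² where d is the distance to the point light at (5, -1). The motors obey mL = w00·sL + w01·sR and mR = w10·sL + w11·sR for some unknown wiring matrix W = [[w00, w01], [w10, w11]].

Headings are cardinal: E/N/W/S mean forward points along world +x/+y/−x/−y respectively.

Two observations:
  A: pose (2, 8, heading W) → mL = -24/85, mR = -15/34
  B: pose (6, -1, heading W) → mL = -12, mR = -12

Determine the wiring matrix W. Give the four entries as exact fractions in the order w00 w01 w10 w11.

1/2 -1 0 -1/2

obs A: pose=(2,8,W) → sL=6/5, sR=15/17, mL=-24/85, mR=-15/34
obs B: pose=(6,-1,W) → sL=24, sR=24, mL=-12, mR=-12
sensor matrix S = [[6/5, 15/17], [24, 24]]; det S = 648/85
solve [mL_A; mL_B] = S·[w00; w01] and [mR_A; mR_B] = S·[w10; w11]:
  w00 = 1/2, w01 = -1, w10 = 0, w11 = -1/2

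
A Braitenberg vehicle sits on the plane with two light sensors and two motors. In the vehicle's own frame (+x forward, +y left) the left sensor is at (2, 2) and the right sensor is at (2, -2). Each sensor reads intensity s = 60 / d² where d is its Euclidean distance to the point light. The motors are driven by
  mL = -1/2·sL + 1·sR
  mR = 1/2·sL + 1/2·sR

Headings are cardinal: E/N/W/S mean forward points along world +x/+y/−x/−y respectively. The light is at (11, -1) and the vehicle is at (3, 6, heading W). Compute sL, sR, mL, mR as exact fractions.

12/25 60/181 414/4525 1836/4525

left sensor world pos  = (1, 4); dL² = 125
right sensor world pos = (1, 8); dR² = 181
sL = 60/125 = 12/25
sR = 60/181 = 60/181
mL = -1/2·sL + 1·sR = 414/4525
mR = 1/2·sL + 1/2·sR = 1836/4525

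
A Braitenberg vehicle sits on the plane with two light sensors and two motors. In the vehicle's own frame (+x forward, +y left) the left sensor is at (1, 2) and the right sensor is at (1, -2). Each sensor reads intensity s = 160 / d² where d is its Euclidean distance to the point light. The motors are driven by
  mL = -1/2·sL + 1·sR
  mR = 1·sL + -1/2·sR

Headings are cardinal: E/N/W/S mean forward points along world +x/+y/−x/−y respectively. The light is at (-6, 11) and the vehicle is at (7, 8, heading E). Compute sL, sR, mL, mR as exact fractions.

left sensor world pos  = (8, 10); dL² = 197
right sensor world pos = (8, 6); dR² = 221
sL = 160/197 = 160/197
sR = 160/221 = 160/221
mL = -1/2·sL + 1·sR = 13840/43537
mR = 1·sL + -1/2·sR = 19600/43537

160/197 160/221 13840/43537 19600/43537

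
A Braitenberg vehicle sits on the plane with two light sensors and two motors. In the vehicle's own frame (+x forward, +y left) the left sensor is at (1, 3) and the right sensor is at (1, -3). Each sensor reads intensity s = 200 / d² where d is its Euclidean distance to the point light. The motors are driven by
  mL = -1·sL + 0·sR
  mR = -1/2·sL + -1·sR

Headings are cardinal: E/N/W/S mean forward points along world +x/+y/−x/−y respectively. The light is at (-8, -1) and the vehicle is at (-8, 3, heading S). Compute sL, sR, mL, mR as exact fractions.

100/9 100/9 -100/9 -50/3

left sensor world pos  = (-5, 2); dL² = 18
right sensor world pos = (-11, 2); dR² = 18
sL = 200/18 = 100/9
sR = 200/18 = 100/9
mL = -1·sL + 0·sR = -100/9
mR = -1/2·sL + -1·sR = -50/3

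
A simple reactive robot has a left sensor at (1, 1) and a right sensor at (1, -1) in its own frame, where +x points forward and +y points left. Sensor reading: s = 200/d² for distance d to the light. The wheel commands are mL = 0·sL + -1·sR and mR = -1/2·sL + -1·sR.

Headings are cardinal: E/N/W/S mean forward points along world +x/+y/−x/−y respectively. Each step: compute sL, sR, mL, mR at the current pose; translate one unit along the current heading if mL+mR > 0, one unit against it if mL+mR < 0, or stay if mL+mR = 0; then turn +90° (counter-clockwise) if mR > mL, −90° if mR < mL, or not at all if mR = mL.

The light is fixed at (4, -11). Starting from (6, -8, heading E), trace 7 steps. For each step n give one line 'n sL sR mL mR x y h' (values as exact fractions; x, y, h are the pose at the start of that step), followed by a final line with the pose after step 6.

n=0: pose=(6,-8,E); sL=8, sR=200/13; mL=-200/13, mR=-252/13; mL+mR=-452/13 → advance -1; mR−mL=-4 → turn -1·90°
n=1: pose=(5,-8,S); sL=25, sR=50; mL=-50, mR=-125/2; mL+mR=-225/2 → advance -1; mR−mL=-25/2 → turn -1·90°
n=2: pose=(5,-7,W); sL=200/9, sR=8; mL=-8, mR=-172/9; mL+mR=-244/9 → advance -1; mR−mL=-100/9 → turn -1·90°
n=3: pose=(6,-7,N); sL=100/13, sR=100/17; mL=-100/17, mR=-2150/221; mL+mR=-3450/221 → advance -1; mR−mL=-50/13 → turn -1·90°
n=4: pose=(6,-8,E); sL=8, sR=200/13; mL=-200/13, mR=-252/13; mL+mR=-452/13 → advance -1; mR−mL=-4 → turn -1·90°
n=5: pose=(5,-8,S); sL=25, sR=50; mL=-50, mR=-125/2; mL+mR=-225/2 → advance -1; mR−mL=-25/2 → turn -1·90°
n=6: pose=(5,-7,W); sL=200/9, sR=8; mL=-8, mR=-172/9; mL+mR=-244/9 → advance -1; mR−mL=-100/9 → turn -1·90°

0 8 200/13 -200/13 -252/13 6 -8 E
1 25 50 -50 -125/2 5 -8 S
2 200/9 8 -8 -172/9 5 -7 W
3 100/13 100/17 -100/17 -2150/221 6 -7 N
4 8 200/13 -200/13 -252/13 6 -8 E
5 25 50 -50 -125/2 5 -8 S
6 200/9 8 -8 -172/9 5 -7 W
final 6 -7 N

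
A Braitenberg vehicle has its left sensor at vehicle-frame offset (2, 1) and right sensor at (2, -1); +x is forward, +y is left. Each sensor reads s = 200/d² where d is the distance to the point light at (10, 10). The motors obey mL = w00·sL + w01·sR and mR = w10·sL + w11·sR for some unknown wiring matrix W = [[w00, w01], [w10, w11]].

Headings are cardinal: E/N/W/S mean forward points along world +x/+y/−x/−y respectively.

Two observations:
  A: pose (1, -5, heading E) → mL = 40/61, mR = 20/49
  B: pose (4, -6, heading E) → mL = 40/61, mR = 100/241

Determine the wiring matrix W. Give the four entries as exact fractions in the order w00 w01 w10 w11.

0 1 1/2 0

obs A: pose=(1,-5,E) → sL=40/49, sR=40/61, mL=40/61, mR=20/49
obs B: pose=(4,-6,E) → sL=200/241, sR=40/61, mL=40/61, mR=100/241
sensor matrix S = [[40/49, 40/61], [200/241, 40/61]]; det S = -6400/720349
solve [mL_A; mL_B] = S·[w00; w01] and [mR_A; mR_B] = S·[w10; w11]:
  w00 = 0, w01 = 1, w10 = 1/2, w11 = 0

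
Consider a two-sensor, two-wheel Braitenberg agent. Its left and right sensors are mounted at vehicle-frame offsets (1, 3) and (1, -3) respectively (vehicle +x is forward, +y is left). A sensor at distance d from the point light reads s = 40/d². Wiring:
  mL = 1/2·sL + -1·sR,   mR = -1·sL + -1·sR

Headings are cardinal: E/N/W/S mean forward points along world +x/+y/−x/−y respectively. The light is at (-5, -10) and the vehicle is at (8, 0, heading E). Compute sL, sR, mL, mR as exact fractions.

8/73 8/49 -388/3577 -976/3577

left sensor world pos  = (9, 3); dL² = 365
right sensor world pos = (9, -3); dR² = 245
sL = 40/365 = 8/73
sR = 40/245 = 8/49
mL = 1/2·sL + -1·sR = -388/3577
mR = -1·sL + -1·sR = -976/3577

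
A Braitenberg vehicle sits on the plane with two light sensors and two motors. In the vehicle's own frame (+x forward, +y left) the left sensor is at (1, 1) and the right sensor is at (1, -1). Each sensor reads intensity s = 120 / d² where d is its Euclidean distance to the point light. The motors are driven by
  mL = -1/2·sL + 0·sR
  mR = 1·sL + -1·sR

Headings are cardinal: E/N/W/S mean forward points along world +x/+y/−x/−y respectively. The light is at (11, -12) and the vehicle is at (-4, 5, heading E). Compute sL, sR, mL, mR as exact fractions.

3/13 30/113 -3/26 -51/1469

left sensor world pos  = (-3, 6); dL² = 520
right sensor world pos = (-3, 4); dR² = 452
sL = 120/520 = 3/13
sR = 120/452 = 30/113
mL = -1/2·sL + 0·sR = -3/26
mR = 1·sL + -1·sR = -51/1469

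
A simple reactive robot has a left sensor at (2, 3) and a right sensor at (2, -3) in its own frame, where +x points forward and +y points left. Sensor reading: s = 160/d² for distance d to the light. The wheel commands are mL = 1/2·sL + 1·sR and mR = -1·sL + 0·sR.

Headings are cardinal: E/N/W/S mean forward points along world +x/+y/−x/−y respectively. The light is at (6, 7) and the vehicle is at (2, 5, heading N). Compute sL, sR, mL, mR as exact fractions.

left sensor world pos  = (-1, 7); dL² = 49
right sensor world pos = (5, 7); dR² = 1
sL = 160/49 = 160/49
sR = 160/1 = 160
mL = 1/2·sL + 1·sR = 7920/49
mR = -1·sL + 0·sR = -160/49

160/49 160 7920/49 -160/49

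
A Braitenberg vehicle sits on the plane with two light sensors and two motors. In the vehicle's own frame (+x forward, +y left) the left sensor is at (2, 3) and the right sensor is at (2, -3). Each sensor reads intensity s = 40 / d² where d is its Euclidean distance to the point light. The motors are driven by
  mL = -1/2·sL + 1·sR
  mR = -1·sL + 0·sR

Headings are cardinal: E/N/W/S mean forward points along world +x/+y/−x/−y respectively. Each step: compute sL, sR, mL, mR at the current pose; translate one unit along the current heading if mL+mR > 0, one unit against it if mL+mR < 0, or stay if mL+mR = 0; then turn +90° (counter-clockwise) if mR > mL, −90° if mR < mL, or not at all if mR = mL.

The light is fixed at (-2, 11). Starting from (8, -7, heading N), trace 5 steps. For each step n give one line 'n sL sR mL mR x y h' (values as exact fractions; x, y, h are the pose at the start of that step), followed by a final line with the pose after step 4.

0 8/61 8/85 148/5185 -8/61 8 -7 N
1 1/10 10/157 43/3140 -1/10 8 -8 E
2 8/117 40/477 308/6201 -8/117 7 -8 S
3 4/49 20/137 706/6713 -4/49 7 -7 W
4 40/281 40/377 3700/105937 -40/281 6 -7 N
final 6 -8 E

n=0: pose=(8,-7,N); sL=8/61, sR=8/85; mL=148/5185, mR=-8/61; mL+mR=-532/5185 → advance -1; mR−mL=-828/5185 → turn -1·90°
n=1: pose=(8,-8,E); sL=1/10, sR=10/157; mL=43/3140, mR=-1/10; mL+mR=-271/3140 → advance -1; mR−mL=-357/3140 → turn -1·90°
n=2: pose=(7,-8,S); sL=8/117, sR=40/477; mL=308/6201, mR=-8/117; mL+mR=-116/6201 → advance -1; mR−mL=-244/2067 → turn -1·90°
n=3: pose=(7,-7,W); sL=4/49, sR=20/137; mL=706/6713, mR=-4/49; mL+mR=158/6713 → advance +1; mR−mL=-1254/6713 → turn -1·90°
n=4: pose=(6,-7,N); sL=40/281, sR=40/377; mL=3700/105937, mR=-40/281; mL+mR=-11380/105937 → advance -1; mR−mL=-18780/105937 → turn -1·90°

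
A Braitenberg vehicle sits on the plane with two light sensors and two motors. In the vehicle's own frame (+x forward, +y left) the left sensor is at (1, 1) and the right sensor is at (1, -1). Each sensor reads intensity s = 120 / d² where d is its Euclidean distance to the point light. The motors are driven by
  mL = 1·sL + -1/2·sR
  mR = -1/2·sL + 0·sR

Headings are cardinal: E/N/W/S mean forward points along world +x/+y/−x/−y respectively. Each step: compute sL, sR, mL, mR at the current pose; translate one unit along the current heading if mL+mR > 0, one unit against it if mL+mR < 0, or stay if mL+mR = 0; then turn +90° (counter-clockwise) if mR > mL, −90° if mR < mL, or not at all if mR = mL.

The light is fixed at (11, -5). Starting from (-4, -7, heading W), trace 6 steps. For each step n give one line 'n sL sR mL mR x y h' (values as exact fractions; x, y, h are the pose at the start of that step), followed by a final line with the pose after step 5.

0 24/53 120/257 2988/13621 -12/53 -4 -7 W
1 60/113 12/17 342/1921 -30/113 -3 -7 N
2 120/173 24/37 2364/6401 -60/173 -3 -8 E
3 3/4 30/53 99/212 -3/8 -2 -8 S
4 120/221 24/41 2268/9061 -60/221 -2 -9 W
5 60/89 12/13 246/1157 -30/89 -1 -9 N
final -1 -10 E

n=0: pose=(-4,-7,W); sL=24/53, sR=120/257; mL=2988/13621, mR=-12/53; mL+mR=-96/13621 → advance -1; mR−mL=-6072/13621 → turn -1·90°
n=1: pose=(-3,-7,N); sL=60/113, sR=12/17; mL=342/1921, mR=-30/113; mL+mR=-168/1921 → advance -1; mR−mL=-852/1921 → turn -1·90°
n=2: pose=(-3,-8,E); sL=120/173, sR=24/37; mL=2364/6401, mR=-60/173; mL+mR=144/6401 → advance +1; mR−mL=-4584/6401 → turn -1·90°
n=3: pose=(-2,-8,S); sL=3/4, sR=30/53; mL=99/212, mR=-3/8; mL+mR=39/424 → advance +1; mR−mL=-357/424 → turn -1·90°
n=4: pose=(-2,-9,W); sL=120/221, sR=24/41; mL=2268/9061, mR=-60/221; mL+mR=-192/9061 → advance -1; mR−mL=-4728/9061 → turn -1·90°
n=5: pose=(-1,-9,N); sL=60/89, sR=12/13; mL=246/1157, mR=-30/89; mL+mR=-144/1157 → advance -1; mR−mL=-636/1157 → turn -1·90°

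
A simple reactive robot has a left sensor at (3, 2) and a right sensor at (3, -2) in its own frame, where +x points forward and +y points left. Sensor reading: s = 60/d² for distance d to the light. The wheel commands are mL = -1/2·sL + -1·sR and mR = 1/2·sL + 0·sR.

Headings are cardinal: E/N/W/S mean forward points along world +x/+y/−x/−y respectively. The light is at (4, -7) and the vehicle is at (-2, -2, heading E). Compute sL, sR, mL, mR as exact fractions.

left sensor world pos  = (1, 0); dL² = 58
right sensor world pos = (1, -4); dR² = 18
sL = 60/58 = 30/29
sR = 60/18 = 10/3
mL = -1/2·sL + -1·sR = -335/87
mR = 1/2·sL + 0·sR = 15/29

30/29 10/3 -335/87 15/29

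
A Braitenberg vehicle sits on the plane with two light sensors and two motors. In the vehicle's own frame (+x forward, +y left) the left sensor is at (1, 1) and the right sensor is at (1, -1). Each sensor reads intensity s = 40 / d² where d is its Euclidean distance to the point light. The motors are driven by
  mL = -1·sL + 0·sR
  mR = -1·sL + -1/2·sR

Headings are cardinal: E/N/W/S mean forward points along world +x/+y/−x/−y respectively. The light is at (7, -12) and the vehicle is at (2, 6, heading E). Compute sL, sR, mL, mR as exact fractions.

left sensor world pos  = (3, 7); dL² = 377
right sensor world pos = (3, 5); dR² = 305
sL = 40/377 = 40/377
sR = 40/305 = 8/61
mL = -1·sL + 0·sR = -40/377
mR = -1·sL + -1/2·sR = -3948/22997

40/377 8/61 -40/377 -3948/22997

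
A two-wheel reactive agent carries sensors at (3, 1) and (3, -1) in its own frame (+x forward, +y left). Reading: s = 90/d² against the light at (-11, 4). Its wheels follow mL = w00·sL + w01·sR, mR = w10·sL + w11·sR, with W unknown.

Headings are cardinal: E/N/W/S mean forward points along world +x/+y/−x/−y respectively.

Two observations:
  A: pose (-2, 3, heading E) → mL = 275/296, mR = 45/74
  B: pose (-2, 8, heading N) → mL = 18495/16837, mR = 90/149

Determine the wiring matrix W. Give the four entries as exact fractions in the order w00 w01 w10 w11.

obs A: pose=(-2,3,E) → sL=5/8, sR=45/74, mL=275/296, mR=45/74
obs B: pose=(-2,8,N) → sL=90/113, sR=90/149, mL=18495/16837, mR=90/149
sensor matrix S = [[5/8, 45/74], [90/113, 90/149]]; det S = -266175/2491876
solve [mL_A; mL_B] = S·[w00; w01] and [mR_A; mR_B] = S·[w10; w11]:
  w00 = 1, w01 = 1/2, w10 = 0, w11 = 1

1 1/2 0 1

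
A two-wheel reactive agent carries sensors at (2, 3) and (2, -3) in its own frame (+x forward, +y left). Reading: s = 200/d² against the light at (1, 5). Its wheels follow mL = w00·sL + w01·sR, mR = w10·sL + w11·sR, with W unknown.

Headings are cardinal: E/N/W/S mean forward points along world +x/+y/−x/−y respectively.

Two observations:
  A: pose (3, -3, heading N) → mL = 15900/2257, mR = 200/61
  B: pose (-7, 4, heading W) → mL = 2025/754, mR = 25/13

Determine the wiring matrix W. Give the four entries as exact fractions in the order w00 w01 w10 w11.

obs A: pose=(3,-3,N) → sL=200/37, sR=200/61, mL=15900/2257, mR=200/61
obs B: pose=(-7,4,W) → sL=50/29, sR=25/13, mL=2025/754, mR=25/13
sensor matrix S = [[200/37, 200/61], [50/29, 25/13]]; det S = 4035000/850889
solve [mL_A; mL_B] = S·[w00; w01] and [mR_A; mR_B] = S·[w10; w11]:
  w00 = 1, w01 = 1/2, w10 = 0, w11 = 1

1 1/2 0 1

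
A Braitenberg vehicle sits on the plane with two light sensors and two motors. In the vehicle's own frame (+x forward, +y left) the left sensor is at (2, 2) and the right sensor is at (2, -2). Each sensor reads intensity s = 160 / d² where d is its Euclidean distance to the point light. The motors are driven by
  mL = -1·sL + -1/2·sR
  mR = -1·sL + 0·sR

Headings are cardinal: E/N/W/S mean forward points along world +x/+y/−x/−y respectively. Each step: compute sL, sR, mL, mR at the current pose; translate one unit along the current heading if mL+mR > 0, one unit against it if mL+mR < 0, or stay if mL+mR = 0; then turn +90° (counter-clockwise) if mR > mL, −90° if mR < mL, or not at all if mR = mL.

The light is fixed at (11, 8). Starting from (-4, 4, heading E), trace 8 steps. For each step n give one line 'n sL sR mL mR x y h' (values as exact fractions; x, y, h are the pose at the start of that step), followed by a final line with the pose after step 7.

n=0: pose=(-4,4,E); sL=160/173, sR=32/41; mL=-9328/7093, mR=-160/173; mL+mR=-15888/7093 → advance -1; mR−mL=16/41 → turn +1·90°
n=1: pose=(-5,4,N); sL=20/41, sR=4/5; mL=-182/205, mR=-20/41; mL+mR=-282/205 → advance -1; mR−mL=2/5 → turn +1·90°
n=2: pose=(-5,3,W); sL=160/373, sR=160/333; mL=-83120/124209, mR=-160/373; mL+mR=-136400/124209 → advance -1; mR−mL=80/333 → turn +1·90°
n=3: pose=(-4,3,S); sL=80/109, sR=80/169; mL=-17880/18421, mR=-80/109; mL+mR=-31400/18421 → advance -1; mR−mL=40/169 → turn +1·90°
n=4: pose=(-4,4,E); sL=160/173, sR=32/41; mL=-9328/7093, mR=-160/173; mL+mR=-15888/7093 → advance -1; mR−mL=16/41 → turn +1·90°
n=5: pose=(-5,4,N); sL=20/41, sR=4/5; mL=-182/205, mR=-20/41; mL+mR=-282/205 → advance -1; mR−mL=2/5 → turn +1·90°
n=6: pose=(-5,3,W); sL=160/373, sR=160/333; mL=-83120/124209, mR=-160/373; mL+mR=-136400/124209 → advance -1; mR−mL=80/333 → turn +1·90°
n=7: pose=(-4,3,S); sL=80/109, sR=80/169; mL=-17880/18421, mR=-80/109; mL+mR=-31400/18421 → advance -1; mR−mL=40/169 → turn +1·90°

0 160/173 32/41 -9328/7093 -160/173 -4 4 E
1 20/41 4/5 -182/205 -20/41 -5 4 N
2 160/373 160/333 -83120/124209 -160/373 -5 3 W
3 80/109 80/169 -17880/18421 -80/109 -4 3 S
4 160/173 32/41 -9328/7093 -160/173 -4 4 E
5 20/41 4/5 -182/205 -20/41 -5 4 N
6 160/373 160/333 -83120/124209 -160/373 -5 3 W
7 80/109 80/169 -17880/18421 -80/109 -4 3 S
final -4 4 E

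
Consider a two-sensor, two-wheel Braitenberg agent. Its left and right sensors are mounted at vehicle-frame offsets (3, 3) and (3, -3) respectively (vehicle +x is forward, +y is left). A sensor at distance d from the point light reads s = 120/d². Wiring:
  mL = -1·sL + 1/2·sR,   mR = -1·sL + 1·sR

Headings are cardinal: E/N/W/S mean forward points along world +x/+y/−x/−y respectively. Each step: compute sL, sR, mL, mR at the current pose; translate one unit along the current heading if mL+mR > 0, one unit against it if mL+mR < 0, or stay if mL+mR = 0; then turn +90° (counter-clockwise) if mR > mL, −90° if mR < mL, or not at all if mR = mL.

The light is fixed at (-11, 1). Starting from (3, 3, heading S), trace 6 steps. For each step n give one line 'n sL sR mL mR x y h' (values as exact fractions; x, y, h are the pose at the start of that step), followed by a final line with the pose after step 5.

0 12/29 60/61 138/1769 1008/1769 3 3 S
1 24/61 120/293 -3372/17873 288/17873 3 2 E
2 30/29 15/34 -1605/1972 -585/986 2 2 N
3 120/109 120/109 -60/109 0 2 1 W
4 60/149 12/13 114/1937 1008/1937 3 1 S
5 120/293 24/61 -3804/17873 -288/17873 3 0 E
final 2 0 N

n=0: pose=(3,3,S); sL=12/29, sR=60/61; mL=138/1769, mR=1008/1769; mL+mR=1146/1769 → advance +1; mR−mL=30/61 → turn +1·90°
n=1: pose=(3,2,E); sL=24/61, sR=120/293; mL=-3372/17873, mR=288/17873; mL+mR=-3084/17873 → advance -1; mR−mL=60/293 → turn +1·90°
n=2: pose=(2,2,N); sL=30/29, sR=15/34; mL=-1605/1972, mR=-585/986; mL+mR=-2775/1972 → advance -1; mR−mL=15/68 → turn +1·90°
n=3: pose=(2,1,W); sL=120/109, sR=120/109; mL=-60/109, mR=0; mL+mR=-60/109 → advance -1; mR−mL=60/109 → turn +1·90°
n=4: pose=(3,1,S); sL=60/149, sR=12/13; mL=114/1937, mR=1008/1937; mL+mR=1122/1937 → advance +1; mR−mL=6/13 → turn +1·90°
n=5: pose=(3,0,E); sL=120/293, sR=24/61; mL=-3804/17873, mR=-288/17873; mL+mR=-4092/17873 → advance -1; mR−mL=12/61 → turn +1·90°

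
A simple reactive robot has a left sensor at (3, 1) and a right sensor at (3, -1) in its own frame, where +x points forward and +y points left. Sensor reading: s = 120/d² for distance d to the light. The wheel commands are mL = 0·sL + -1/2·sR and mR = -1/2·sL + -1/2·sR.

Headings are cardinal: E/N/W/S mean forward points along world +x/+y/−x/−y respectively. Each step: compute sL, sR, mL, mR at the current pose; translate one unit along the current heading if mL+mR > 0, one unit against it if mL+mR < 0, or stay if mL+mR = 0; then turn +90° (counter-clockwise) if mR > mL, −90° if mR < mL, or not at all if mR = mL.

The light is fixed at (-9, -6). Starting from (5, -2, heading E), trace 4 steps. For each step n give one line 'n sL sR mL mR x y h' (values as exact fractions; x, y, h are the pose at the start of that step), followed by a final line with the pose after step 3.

0 60/157 60/149 -30/149 -9180/23393 5 -2 E
1 120/197 24/29 -12/29 -4104/5713 4 -2 S
2 30/29 15/17 -15/34 -945/986 4 -1 W
3 120/233 120/289 -60/289 -31320/67337 5 -1 N
final 5 -2 E

n=0: pose=(5,-2,E); sL=60/157, sR=60/149; mL=-30/149, mR=-9180/23393; mL+mR=-13890/23393 → advance -1; mR−mL=-30/157 → turn -1·90°
n=1: pose=(4,-2,S); sL=120/197, sR=24/29; mL=-12/29, mR=-4104/5713; mL+mR=-6468/5713 → advance -1; mR−mL=-60/197 → turn -1·90°
n=2: pose=(4,-1,W); sL=30/29, sR=15/17; mL=-15/34, mR=-945/986; mL+mR=-690/493 → advance -1; mR−mL=-15/29 → turn -1·90°
n=3: pose=(5,-1,N); sL=120/233, sR=120/289; mL=-60/289, mR=-31320/67337; mL+mR=-45300/67337 → advance -1; mR−mL=-60/233 → turn -1·90°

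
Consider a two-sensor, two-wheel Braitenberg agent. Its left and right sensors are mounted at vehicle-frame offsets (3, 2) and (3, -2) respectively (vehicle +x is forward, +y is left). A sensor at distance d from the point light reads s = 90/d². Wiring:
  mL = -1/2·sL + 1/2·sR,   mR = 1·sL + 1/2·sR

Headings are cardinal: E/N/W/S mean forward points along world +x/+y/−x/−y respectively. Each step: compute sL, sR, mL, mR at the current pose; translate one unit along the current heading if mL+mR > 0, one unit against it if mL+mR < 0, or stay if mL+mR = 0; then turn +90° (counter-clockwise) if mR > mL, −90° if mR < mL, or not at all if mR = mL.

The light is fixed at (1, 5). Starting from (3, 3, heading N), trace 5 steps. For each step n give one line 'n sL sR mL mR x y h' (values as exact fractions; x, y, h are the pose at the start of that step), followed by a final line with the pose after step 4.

n=0: pose=(3,3,N); sL=90, sR=90/17; mL=-720/17, mR=1575/17; mL+mR=855/17 → advance +1; mR−mL=135 → turn +1·90°
n=1: pose=(3,4,W); sL=9, sR=45; mL=18, mR=63/2; mL+mR=99/2 → advance +1; mR−mL=27/2 → turn +1·90°
n=2: pose=(2,4,S); sL=18/5, sR=90/17; mL=72/85, mR=531/85; mL+mR=603/85 → advance +1; mR−mL=27/5 → turn +1·90°
n=3: pose=(2,3,E); sL=45/8, sR=45/16; mL=-45/32, mR=225/32; mL+mR=45/8 → advance +1; mR−mL=135/16 → turn +1·90°
n=4: pose=(3,3,N); sL=90, sR=90/17; mL=-720/17, mR=1575/17; mL+mR=855/17 → advance +1; mR−mL=135 → turn +1·90°

0 90 90/17 -720/17 1575/17 3 3 N
1 9 45 18 63/2 3 4 W
2 18/5 90/17 72/85 531/85 2 4 S
3 45/8 45/16 -45/32 225/32 2 3 E
4 90 90/17 -720/17 1575/17 3 3 N
final 3 4 W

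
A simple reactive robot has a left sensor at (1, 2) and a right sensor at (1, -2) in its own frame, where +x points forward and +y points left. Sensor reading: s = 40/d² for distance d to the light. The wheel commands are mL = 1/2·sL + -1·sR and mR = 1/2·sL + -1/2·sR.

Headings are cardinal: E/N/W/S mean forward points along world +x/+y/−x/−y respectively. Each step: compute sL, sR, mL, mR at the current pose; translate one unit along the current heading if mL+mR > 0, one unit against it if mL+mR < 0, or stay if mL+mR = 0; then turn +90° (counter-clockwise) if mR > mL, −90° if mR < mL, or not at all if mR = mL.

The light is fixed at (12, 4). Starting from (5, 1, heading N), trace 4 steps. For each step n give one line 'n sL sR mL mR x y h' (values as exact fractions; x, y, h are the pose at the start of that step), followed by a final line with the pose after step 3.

n=0: pose=(5,1,N); sL=8/17, sR=40/29; mL=-564/493, mR=-224/493; mL+mR=-788/493 → advance -1; mR−mL=20/29 → turn +1·90°
n=1: pose=(5,0,W); sL=2/5, sR=10/17; mL=-33/85, mR=-8/85; mL+mR=-41/85 → advance -1; mR−mL=5/17 → turn +1·90°
n=2: pose=(6,0,S); sL=40/41, sR=40/89; mL=140/3649, mR=960/3649; mL+mR=1100/3649 → advance +1; mR−mL=20/89 → turn +1·90°
n=3: pose=(6,-1,E); sL=20/17, sR=20/37; mL=30/629, mR=200/629; mL+mR=230/629 → advance +1; mR−mL=10/37 → turn +1·90°

0 8/17 40/29 -564/493 -224/493 5 1 N
1 2/5 10/17 -33/85 -8/85 5 0 W
2 40/41 40/89 140/3649 960/3649 6 0 S
3 20/17 20/37 30/629 200/629 6 -1 E
final 7 -1 N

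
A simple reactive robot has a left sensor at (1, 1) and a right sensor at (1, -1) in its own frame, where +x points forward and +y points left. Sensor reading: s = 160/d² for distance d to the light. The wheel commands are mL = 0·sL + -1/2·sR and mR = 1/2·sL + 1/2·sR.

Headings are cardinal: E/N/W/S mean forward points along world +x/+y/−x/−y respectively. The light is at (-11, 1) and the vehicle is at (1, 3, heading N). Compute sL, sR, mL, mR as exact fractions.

16/13 80/89 -40/89 1232/1157

left sensor world pos  = (0, 4); dL² = 130
right sensor world pos = (2, 4); dR² = 178
sL = 160/130 = 16/13
sR = 160/178 = 80/89
mL = 0·sL + -1/2·sR = -40/89
mR = 1/2·sL + 1/2·sR = 1232/1157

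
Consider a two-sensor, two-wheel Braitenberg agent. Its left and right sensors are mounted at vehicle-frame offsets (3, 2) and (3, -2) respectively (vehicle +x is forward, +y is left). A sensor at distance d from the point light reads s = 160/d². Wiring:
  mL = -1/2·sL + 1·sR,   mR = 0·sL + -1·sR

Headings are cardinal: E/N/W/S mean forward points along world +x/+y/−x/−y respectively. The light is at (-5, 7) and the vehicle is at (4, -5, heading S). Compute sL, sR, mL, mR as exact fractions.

80/173 80/137 8360/23701 -80/137

left sensor world pos  = (6, -8); dL² = 346
right sensor world pos = (2, -8); dR² = 274
sL = 160/346 = 80/173
sR = 160/274 = 80/137
mL = -1/2·sL + 1·sR = 8360/23701
mR = 0·sL + -1·sR = -80/137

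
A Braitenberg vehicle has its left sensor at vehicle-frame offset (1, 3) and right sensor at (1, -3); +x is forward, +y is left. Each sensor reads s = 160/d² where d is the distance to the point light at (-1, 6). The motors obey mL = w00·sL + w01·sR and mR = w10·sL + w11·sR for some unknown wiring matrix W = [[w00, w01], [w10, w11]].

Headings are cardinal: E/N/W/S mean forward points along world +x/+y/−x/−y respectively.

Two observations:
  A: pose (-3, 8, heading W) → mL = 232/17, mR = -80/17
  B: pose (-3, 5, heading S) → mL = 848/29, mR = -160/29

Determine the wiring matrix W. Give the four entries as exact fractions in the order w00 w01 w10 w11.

1 -1/2 0 -1

obs A: pose=(-3,8,W) → sL=16, sR=80/17, mL=232/17, mR=-80/17
obs B: pose=(-3,5,S) → sL=32, sR=160/29, mL=848/29, mR=-160/29
sensor matrix S = [[16, 80/17], [32, 160/29]]; det S = -30720/493
solve [mL_A; mL_B] = S·[w00; w01] and [mR_A; mR_B] = S·[w10; w11]:
  w00 = 1, w01 = -1/2, w10 = 0, w11 = -1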